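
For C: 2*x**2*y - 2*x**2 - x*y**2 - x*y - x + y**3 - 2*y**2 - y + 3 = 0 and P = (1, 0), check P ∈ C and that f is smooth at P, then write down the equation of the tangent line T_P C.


Tangent line at P: 5 - 5*x = 0.

Step 1: f(1, 0) = 0, so P lies on C.
Step 2: partial derivatives
  f_x(x, y) = 4*x*y - 4*x - y**2 - y - 1, f_y(x, y) = 2*x**2 - 2*x*y - x + 3*y**2 - 4*y - 1.
  f_x(P) = -5, f_y(P) = 0 (gradient nonzero, so P is smooth).
Step 3: tangent line at P: -5·(x − 1) + 0·(y − 0) = 0.
Expanding: 5 - 5*x = 0.


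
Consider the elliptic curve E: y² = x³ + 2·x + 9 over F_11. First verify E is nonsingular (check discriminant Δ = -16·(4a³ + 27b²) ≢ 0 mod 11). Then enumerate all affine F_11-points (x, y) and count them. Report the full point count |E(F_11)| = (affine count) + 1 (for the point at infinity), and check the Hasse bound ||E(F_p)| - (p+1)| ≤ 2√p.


Affine points = {(0, 3), (0, 8), (1, 1), (1, 10), (3, 3), (3, 8), (4, 2), (4, 9), (5, 1), (5, 10), (7, 5), (7, 6), (8, 3), (8, 8)}; affine count = 14; |E(F_11)| = 15.

Discriminant check: Δ ∝ 4a³ + 27b² = 4·2³ + 27·9² = 4·8 + 27·81 ≡ 8 (mod 11). Nonzero ⇒ E is nonsingular.
For each x ∈ F_11, compute rhs = x³ + 2·x + 9 mod 11, then count y ∈ F_11 with y² ≡ rhs.
  x = 0: rhs = 9, matching y values: 3, 8 (2 points).
  x = 1: rhs = 1, matching y values: 1, 10 (2 points).
  x = 2: rhs = 10, matching y values: none (0 points).
  x = 3: rhs = 9, matching y values: 3, 8 (2 points).
  x = 4: rhs = 4, matching y values: 2, 9 (2 points).
  x = 5: rhs = 1, matching y values: 1, 10 (2 points).
  x = 6: rhs = 6, matching y values: none (0 points).
  x = 7: rhs = 3, matching y values: 5, 6 (2 points).
  x = 8: rhs = 9, matching y values: 3, 8 (2 points).
  x = 9: rhs = 8, matching y values: none (0 points).
  x = 10: rhs = 6, matching y values: none (0 points).
Total affine count: 14.
Full point count |E(F_11)| = 14 + 1 = 15.
Hasse bound: |15 − (11+1)| = |3| = 3 ≤ 2√11 ≈ 6.6332 ✓.


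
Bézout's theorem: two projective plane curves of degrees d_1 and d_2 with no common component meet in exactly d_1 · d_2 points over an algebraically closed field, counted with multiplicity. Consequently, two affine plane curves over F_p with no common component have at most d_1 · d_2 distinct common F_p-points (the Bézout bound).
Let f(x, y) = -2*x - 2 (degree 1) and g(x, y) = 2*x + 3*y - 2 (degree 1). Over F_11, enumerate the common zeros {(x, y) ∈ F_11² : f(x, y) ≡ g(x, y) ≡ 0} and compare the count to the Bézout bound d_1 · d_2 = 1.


Common zeros: {(10, 5)}; count = 1; Bézout bound = 1.

deg(f) = 1, deg(g) = 1, so Bézout bound = 1.
Scan x ∈ F_11. For each x, list the y ∈ F_11 with f(x, y) ≡ 0 and those with g(x, y) ≡ 0 (mod 11); the common zeros in that column are the intersection.
  x = 0: f ≡ 0 at y ∈ ∅; g ≡ 0 at y ∈ {8}; common: ∅.
  x = 1: f ≡ 0 at y ∈ ∅; g ≡ 0 at y ∈ {0}; common: ∅.
  x = 2: f ≡ 0 at y ∈ ∅; g ≡ 0 at y ∈ {3}; common: ∅.
  x = 3: f ≡ 0 at y ∈ ∅; g ≡ 0 at y ∈ {6}; common: ∅.
  x = 4: f ≡ 0 at y ∈ ∅; g ≡ 0 at y ∈ {9}; common: ∅.
  x = 5: f ≡ 0 at y ∈ ∅; g ≡ 0 at y ∈ {1}; common: ∅.
  x = 6: f ≡ 0 at y ∈ ∅; g ≡ 0 at y ∈ {4}; common: ∅.
  x = 7: f ≡ 0 at y ∈ ∅; g ≡ 0 at y ∈ {7}; common: ∅.
  x = 8: f ≡ 0 at y ∈ ∅; g ≡ 0 at y ∈ {10}; common: ∅.
  x = 9: f ≡ 0 at y ∈ ∅; g ≡ 0 at y ∈ {2}; common: ∅.
  x = 10: f ≡ 0 at y ∈ {0, 1, 2, 3, 4, 5, 6, 7, 8, 9, 10}; g ≡ 0 at y ∈ {5}; common: {5}.
Collecting: common zeros = {(10, 5)}, so the count is 1.
Comparison with the Bézout bound: 1 ≤ 1 = deg(f)·deg(g), as expected for curves with no common component (the bound is attained).


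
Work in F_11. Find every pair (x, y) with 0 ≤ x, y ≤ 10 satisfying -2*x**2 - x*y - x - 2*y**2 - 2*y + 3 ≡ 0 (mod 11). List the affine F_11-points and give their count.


Affine F_11-points: {(1, 0), (1, 4), (2, 4), (2, 5), (4, 0), (4, 8), (6, 2), (6, 5), (8, 8), (8, 9), (9, 2), (9, 9)}; count = 12.

For each of the 121 pairs (x, y) ∈ F_11², evaluate f(x, y) mod 11. Record the zeros.
  x = 0: [0↦3, 1↦10, 2↦2, 3↦1, 4↦7, 5↦9, 6↦7, 7↦1, 8↦2, 9↦10, 10↦3]  zeros at y ∈ ∅
  x = 1: [0↦0, 1↦6, 2↦8, 3↦6, 4↦0, 5↦1, 6↦9, 7↦2, 8↦2, 9↦9, 10↦1]  zeros at y ∈ {0, 4}
  x = 2: [0↦4, 1↦9, 2↦10, 3↦7, 4↦0, 5↦0, 6↦7, 7↦10, 8↦9, 9↦4, 10↦6]  zeros at y ∈ {4, 5}
  x = 3: [0↦4, 1↦8, 2↦8, 3↦4, 4↦7, 5↦6, 6↦1, 7↦3, 8↦1, 9↦6, 10↦7]  zeros at y ∈ ∅
  x = 4: [0↦0, 1↦3, 2↦2, 3↦8, 4↦10, 5↦8, 6↦2, 7↦3, 8↦0, 9↦4, 10↦4]  zeros at y ∈ {0, 8}
  x = 5: [0↦3, 1↦5, 2↦3, 3↦8, 4↦9, 5↦6, 6↦10, 7↦10, 8↦6, 9↦9, 10↦8]  zeros at y ∈ ∅
  x = 6: [0↦2, 1↦3, 2↦0, 3↦4, 4↦4, 5↦0, 6↦3, 7↦2, 8↦8, 9↦10, 10↦8]  zeros at y ∈ {2, 5}
  x = 7: [0↦8, 1↦8, 2↦4, 3↦7, 4↦6, 5↦1, 6↦3, 7↦1, 8↦6, 9↦7, 10↦4]  zeros at y ∈ ∅
  x = 8: [0↦10, 1↦9, 2↦4, 3↦6, 4↦4, 5↦9, 6↦10, 7↦7, 8↦0, 9↦0, 10↦7]  zeros at y ∈ {8, 9}
  x = 9: [0↦8, 1↦6, 2↦0, 3↦1, 4↦9, 5↦2, 6↦2, 7↦9, 8↦1, 9↦0, 10↦6]  zeros at y ∈ {2, 9}
  x = 10: [0↦2, 1↦10, 2↦3, 3↦3, 4↦10, 5↦2, 6↦1, 7↦7, 8↦9, 9↦7, 10↦1]  zeros at y ∈ ∅
Collecting zeros: affine points = {(1, 0), (1, 4), (2, 4), (2, 5), (4, 0), (4, 8), (6, 2), (6, 5), (8, 8), (8, 9), (9, 2), (9, 9)}.
Total count |C(F_11)_aff| = 12.


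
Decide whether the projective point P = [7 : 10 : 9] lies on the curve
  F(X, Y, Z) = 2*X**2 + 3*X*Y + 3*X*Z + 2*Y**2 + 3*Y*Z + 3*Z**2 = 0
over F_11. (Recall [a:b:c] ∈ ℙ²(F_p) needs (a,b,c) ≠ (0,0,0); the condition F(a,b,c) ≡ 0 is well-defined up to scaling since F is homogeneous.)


F(7,10,9) ≡ 0 (mod 11); P is on the curve.

Evaluate F(7, 10, 9) term-by-term (mod 11).
  2*X**2 ↦ 2·49·1·1 = 98
  3*X*Y ↦ 3·7·10·1 = 210
  3*X*Z ↦ 3·7·1·9 = 189
  2*Y**2 ↦ 2·1·100·1 = 200
  3*Y*Z ↦ 3·1·10·9 = 270
  3*Z**2 ↦ 3·1·1·81 = 243
Sum: F(7, 10, 9) = (98) + (210) + (189) + (200) + (270) + (243) = 1210.
Reducing mod 11: 1210 ≡ 0 (mod 11).
Since F(a, b, c) ≡ 0 (mod 11), P lies on the curve.


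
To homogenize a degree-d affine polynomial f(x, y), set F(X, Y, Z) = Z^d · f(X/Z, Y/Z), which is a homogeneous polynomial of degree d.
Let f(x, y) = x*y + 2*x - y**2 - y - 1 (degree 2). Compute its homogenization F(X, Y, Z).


F(X, Y, Z) = X*Y + 2*X*Z - Y**2 - Y*Z - Z**2

deg(f) = 2.
Substitute x = X/Z, y = Y/Z into f, then multiply by Z^2.
  monomial 1·x^1·y^1 ↦ 1·X^1·Y^1·Z^0.
  monomial 2·x^1·y^0 ↦ 2·X^1·Y^0·Z^1.
  monomial -1·x^0·y^2 ↦ -1·X^0·Y^2·Z^0.
  monomial -1·x^0·y^1 ↦ -1·X^0·Y^1·Z^1.
  monomial -1·x^0·y^0 ↦ -1·X^0·Y^0·Z^2.
Collecting: F(X, Y, Z) = X*Y + 2*X*Z - Y**2 - Y*Z - Z**2.


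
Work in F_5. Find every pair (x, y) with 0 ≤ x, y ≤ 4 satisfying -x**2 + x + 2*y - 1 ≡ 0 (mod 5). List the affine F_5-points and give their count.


Affine F_5-points: {(0, 3), (1, 3), (2, 4), (3, 1), (4, 4)}; count = 5.

For each of the 25 pairs (x, y) ∈ F_5², evaluate f(x, y) mod 5. Record the zeros.
  x = 0: [0↦4, 1↦1, 2↦3, 3↦0, 4↦2]  zeros at y ∈ {3}
  x = 1: [0↦4, 1↦1, 2↦3, 3↦0, 4↦2]  zeros at y ∈ {3}
  x = 2: [0↦2, 1↦4, 2↦1, 3↦3, 4↦0]  zeros at y ∈ {4}
  x = 3: [0↦3, 1↦0, 2↦2, 3↦4, 4↦1]  zeros at y ∈ {1}
  x = 4: [0↦2, 1↦4, 2↦1, 3↦3, 4↦0]  zeros at y ∈ {4}
Collecting zeros: affine points = {(0, 3), (1, 3), (2, 4), (3, 1), (4, 4)}.
Total count |C(F_5)_aff| = 5.


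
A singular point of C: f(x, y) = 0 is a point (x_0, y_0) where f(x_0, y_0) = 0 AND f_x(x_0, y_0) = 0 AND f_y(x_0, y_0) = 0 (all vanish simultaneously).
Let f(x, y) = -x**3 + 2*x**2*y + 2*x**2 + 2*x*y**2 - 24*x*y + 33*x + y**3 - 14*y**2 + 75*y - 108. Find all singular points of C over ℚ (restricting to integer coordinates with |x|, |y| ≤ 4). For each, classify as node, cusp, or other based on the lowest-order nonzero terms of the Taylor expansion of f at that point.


Singular points: {(3, 3)}; classification: node.

Compute partial derivatives:
  f_x = -3*x**2 + 4*x*y + 4*x + 2*y**2 - 24*y + 33.
  f_y = 2*x**2 + 4*x*y - 24*x + 3*y**2 - 28*y + 75.
Scan x_0 ∈ {−4, ..., 4}. For each x_0, f_y(x_0, y) is a polynomial in y; find its integer roots y ∈ {−4, ..., 4}, then test f_x and f at those candidates.
  x = -4: f_y(-4, y) = 3*y**2 - 44*y + 203; no integer root y with |y| ≤ 4.
  x = -3: f_y(-3, y) = 3*y**2 - 40*y + 165; no integer root y with |y| ≤ 4.
  x = -2: f_y(-2, y) = 3*y**2 - 36*y + 131; no integer root y with |y| ≤ 4.
  x = -1: f_y(-1, y) = 3*y**2 - 32*y + 101; no integer root y with |y| ≤ 4.
  x = 0: f_y(0, y) = 3*y**2 - 28*y + 75; no integer root y with |y| ≤ 4.
  x = 1: f_y(1, y) = 3*y**2 - 24*y + 53; no integer root y with |y| ≤ 4.
  x = 2: f_y(2, y) = 3*y**2 - 20*y + 35; no integer root y with |y| ≤ 4.
  x = 3: f_y(3, y) = 3*y**2 - 16*y + 21; vanishes at y ∈ {3}. (3, 3): f_x = 0, f = 0 — SINGULAR.
  x = 4: f_y(4, y) = 3*y**2 - 12*y + 11; no integer root y with |y| ≤ 4.
Only singular point on the grid: (3, 3).
Classify: substitute x = 3 + u, y = 3 + v and expand: f = -u**3 + 2*u**2*v - u**2 + 2*u*v**2 + v**3 + v**2.
No constant or linear terms (consistent with a singular point). Quadratic part: -u**2 + v**2. Cubic part: -u**3 + 2*u**2*v + 2*u*v**2 + v**3.
The quadratic part v**2 - u**2 = (v − u)(v + u) splits into two distinct linear factors, so there are two distinct tangent lines y − 3 = ±(x − 3) — this is a node (ordinary double point).
Classification: node.


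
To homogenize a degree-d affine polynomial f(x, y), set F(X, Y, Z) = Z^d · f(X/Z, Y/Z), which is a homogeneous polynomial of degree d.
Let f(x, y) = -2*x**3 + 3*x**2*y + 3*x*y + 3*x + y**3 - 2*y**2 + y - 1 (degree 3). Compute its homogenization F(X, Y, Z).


F(X, Y, Z) = -2*X**3 + 3*X**2*Y + 3*X*Y*Z + 3*X*Z**2 + Y**3 - 2*Y**2*Z + Y*Z**2 - Z**3

deg(f) = 3.
Substitute x = X/Z, y = Y/Z into f, then multiply by Z^3.
  monomial -2·x^3·y^0 ↦ -2·X^3·Y^0·Z^0.
  monomial 3·x^2·y^1 ↦ 3·X^2·Y^1·Z^0.
  monomial 3·x^1·y^1 ↦ 3·X^1·Y^1·Z^1.
  monomial 3·x^1·y^0 ↦ 3·X^1·Y^0·Z^2.
  monomial 1·x^0·y^3 ↦ 1·X^0·Y^3·Z^0.
  monomial -2·x^0·y^2 ↦ -2·X^0·Y^2·Z^1.
  monomial 1·x^0·y^1 ↦ 1·X^0·Y^1·Z^2.
  monomial -1·x^0·y^0 ↦ -1·X^0·Y^0·Z^3.
Collecting: F(X, Y, Z) = -2*X**3 + 3*X**2*Y + 3*X*Y*Z + 3*X*Z**2 + Y**3 - 2*Y**2*Z + Y*Z**2 - Z**3.


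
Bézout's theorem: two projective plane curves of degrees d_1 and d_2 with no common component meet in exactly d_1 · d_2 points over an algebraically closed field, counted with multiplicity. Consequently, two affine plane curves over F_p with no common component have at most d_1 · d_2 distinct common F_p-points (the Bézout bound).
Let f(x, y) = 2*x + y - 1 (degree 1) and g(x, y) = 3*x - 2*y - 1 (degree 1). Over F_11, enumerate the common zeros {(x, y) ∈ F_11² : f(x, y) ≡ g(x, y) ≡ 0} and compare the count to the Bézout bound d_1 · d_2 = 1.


Common zeros: {(2, 8)}; count = 1; Bézout bound = 1.

deg(f) = 1, deg(g) = 1, so Bézout bound = 1.
Scan x ∈ F_11. For each x, list the y ∈ F_11 with f(x, y) ≡ 0 and those with g(x, y) ≡ 0 (mod 11); the common zeros in that column are the intersection.
  x = 0: f ≡ 0 at y ∈ {1}; g ≡ 0 at y ∈ {5}; common: ∅.
  x = 1: f ≡ 0 at y ∈ {10}; g ≡ 0 at y ∈ {1}; common: ∅.
  x = 2: f ≡ 0 at y ∈ {8}; g ≡ 0 at y ∈ {8}; common: {8}.
  x = 3: f ≡ 0 at y ∈ {6}; g ≡ 0 at y ∈ {4}; common: ∅.
  x = 4: f ≡ 0 at y ∈ {4}; g ≡ 0 at y ∈ {0}; common: ∅.
  x = 5: f ≡ 0 at y ∈ {2}; g ≡ 0 at y ∈ {7}; common: ∅.
  x = 6: f ≡ 0 at y ∈ {0}; g ≡ 0 at y ∈ {3}; common: ∅.
  x = 7: f ≡ 0 at y ∈ {9}; g ≡ 0 at y ∈ {10}; common: ∅.
  x = 8: f ≡ 0 at y ∈ {7}; g ≡ 0 at y ∈ {6}; common: ∅.
  x = 9: f ≡ 0 at y ∈ {5}; g ≡ 0 at y ∈ {2}; common: ∅.
  x = 10: f ≡ 0 at y ∈ {3}; g ≡ 0 at y ∈ {9}; common: ∅.
Collecting: common zeros = {(2, 8)}, so the count is 1.
Comparison with the Bézout bound: 1 ≤ 1 = deg(f)·deg(g), as expected for curves with no common component (the bound is attained).


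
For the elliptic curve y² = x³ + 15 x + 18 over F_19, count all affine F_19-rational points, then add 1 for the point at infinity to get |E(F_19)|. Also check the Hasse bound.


Affine points = {(4, 3), (4, 16), (5, 3), (5, 16), (6, 1), (6, 18), (8, 2), (8, 17), (10, 3), (10, 16), (12, 8), (12, 11), (13, 4), (13, 15)}; affine count = 14; |E(F_19)| = 15.

Discriminant check: Δ ∝ 4a³ + 27b² = 4·15³ + 27·18² = 4·3375 + 27·324 ≡ 18 (mod 19). Nonzero ⇒ E is nonsingular.
For each x ∈ F_19, compute rhs = x³ + 15·x + 18 mod 19, then count y ∈ F_19 with y² ≡ rhs.
  x = 0: rhs = 18, matching y values: none (0 points).
  x = 1: rhs = 15, matching y values: none (0 points).
  x = 2: rhs = 18, matching y values: none (0 points).
  x = 3: rhs = 14, matching y values: none (0 points).
  x = 4: rhs = 9, matching y values: 3, 16 (2 points).
  x = 5: rhs = 9, matching y values: 3, 16 (2 points).
  x = 6: rhs = 1, matching y values: 1, 18 (2 points).
  x = 7: rhs = 10, matching y values: none (0 points).
  x = 8: rhs = 4, matching y values: 2, 17 (2 points).
  x = 9: rhs = 8, matching y values: none (0 points).
  x = 10: rhs = 9, matching y values: 3, 16 (2 points).
  x = 11: rhs = 13, matching y values: none (0 points).
  x = 12: rhs = 7, matching y values: 8, 11 (2 points).
  x = 13: rhs = 16, matching y values: 4, 15 (2 points).
  x = 14: rhs = 8, matching y values: none (0 points).
  x = 15: rhs = 8, matching y values: none (0 points).
  x = 16: rhs = 3, matching y values: none (0 points).
  x = 17: rhs = 18, matching y values: none (0 points).
  x = 18: rhs = 2, matching y values: none (0 points).
Total affine count: 14.
Full point count |E(F_19)| = 14 + 1 = 15.
Hasse bound: |15 − (19+1)| = |-5| = 5 ≤ 2√19 ≈ 8.7178 ✓.


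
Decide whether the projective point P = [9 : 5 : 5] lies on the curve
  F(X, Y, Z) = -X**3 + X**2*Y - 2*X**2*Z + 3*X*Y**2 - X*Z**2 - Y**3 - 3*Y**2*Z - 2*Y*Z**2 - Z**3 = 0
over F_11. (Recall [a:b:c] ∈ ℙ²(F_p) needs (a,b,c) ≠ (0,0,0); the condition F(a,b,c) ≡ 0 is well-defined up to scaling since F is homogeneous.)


F(9,5,5) ≡ 3 (mod 11); P is NOT on the curve.

Evaluate F(9, 5, 5) term-by-term (mod 11).
  -X**3 ↦ -1·729·1·1 = -729
  X**2*Y ↦ 1·81·5·1 = 405
  -2*X**2*Z ↦ -2·81·1·5 = -810
  3*X*Y**2 ↦ 3·9·25·1 = 675
  -X*Z**2 ↦ -1·9·1·25 = -225
  -Y**3 ↦ -1·1·125·1 = -125
  -3*Y**2*Z ↦ -3·1·25·5 = -375
  -2*Y*Z**2 ↦ -2·1·5·25 = -250
  -Z**3 ↦ -1·1·1·125 = -125
Sum: F(9, 5, 5) = (-729) + (405) + (-810) + (675) + (-225) + (-125) + (-375) + (-250) + (-125) = -1559.
Reducing mod 11: -1559 ≡ 3 (mod 11).
Since F(a, b, c) ≡ 3 ≠ 0 (mod 11), P does NOT lie on the curve.


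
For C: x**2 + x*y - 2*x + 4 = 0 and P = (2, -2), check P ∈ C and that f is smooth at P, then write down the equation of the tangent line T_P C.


Tangent line at P: 2*y + 4 = 0.

Step 1: f(2, -2) = 0, so P lies on C.
Step 2: partial derivatives
  f_x(x, y) = 2*x + y - 2, f_y(x, y) = x.
  f_x(P) = 0, f_y(P) = 2 (gradient nonzero, so P is smooth).
Step 3: tangent line at P: 0·(x − 2) + 2·(y − -2) = 0.
Expanding: 2*y + 4 = 0.


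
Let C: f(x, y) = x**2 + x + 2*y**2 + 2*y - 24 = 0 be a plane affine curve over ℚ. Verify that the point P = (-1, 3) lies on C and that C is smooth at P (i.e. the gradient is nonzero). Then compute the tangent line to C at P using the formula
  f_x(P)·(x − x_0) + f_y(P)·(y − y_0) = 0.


Tangent line at P: -x + 14*y - 43 = 0.

Step 1: f(-1, 3) = 0, so P lies on C.
Step 2: partial derivatives
  f_x(x, y) = 2*x + 1, f_y(x, y) = 4*y + 2.
  f_x(P) = -1, f_y(P) = 14 (gradient nonzero, so P is smooth).
Step 3: tangent line at P: -1·(x − -1) + 14·(y − 3) = 0.
Expanding: -x + 14*y - 43 = 0.


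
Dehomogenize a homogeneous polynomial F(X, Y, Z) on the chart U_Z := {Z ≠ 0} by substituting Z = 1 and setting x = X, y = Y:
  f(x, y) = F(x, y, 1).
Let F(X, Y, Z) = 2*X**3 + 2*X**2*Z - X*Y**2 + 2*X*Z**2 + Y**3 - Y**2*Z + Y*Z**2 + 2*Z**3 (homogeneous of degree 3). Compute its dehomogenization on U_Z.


f(x, y) = 2*x**3 + 2*x**2 - x*y**2 + 2*x + y**3 - y**2 + y + 2

On U_Z we set Z = 1. Each monomial c·X^i·Y^j·Z^k in F becomes c·x^i·y^j·1^k = c·x^i·y^j.
Substituting Z = 1: F(X, Y, 1) = 2*x**3 + 2*x**2 - x*y**2 + 2*x + y**3 - y**2 + y + 2.
Note: deg(f) ≤ deg(F) = 3; strict inequality happens when F is divisible by Z (lost terms).


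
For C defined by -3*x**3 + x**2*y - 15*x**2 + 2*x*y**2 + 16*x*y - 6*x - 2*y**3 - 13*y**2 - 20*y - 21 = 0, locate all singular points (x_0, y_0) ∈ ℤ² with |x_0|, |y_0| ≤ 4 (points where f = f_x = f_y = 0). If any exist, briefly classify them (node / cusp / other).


Singular points: {(-2, -3)}; classification: cusp.

Compute partial derivatives:
  f_x = -9*x**2 + 2*x*y - 30*x + 2*y**2 + 16*y - 6.
  f_y = x**2 + 4*x*y + 16*x - 6*y**2 - 26*y - 20.
Scan x_0 ∈ {−4, ..., 4}. For each x_0, f_y(x_0, y) is a polynomial in y; find its integer roots y ∈ {−4, ..., 4}, then test f_x and f at those candidates.
  x = -4: f_y(-4, y) = -6*y**2 - 42*y - 68; no integer root y with |y| ≤ 4.
  x = -3: f_y(-3, y) = -6*y**2 - 38*y - 59; no integer root y with |y| ≤ 4.
  x = -2: f_y(-2, y) = -6*y**2 - 34*y - 48; vanishes at y ∈ {-3}. (-2, -3): f_x = 0, f = 0 — SINGULAR.
  x = -1: f_y(-1, y) = -6*y**2 - 30*y - 35; no integer root y with |y| ≤ 4.
  x = 0: f_y(0, y) = -6*y**2 - 26*y - 20; vanishes at y ∈ {-1}. (0, -1): f_x = -20 ≠ 0.
  x = 1: f_y(1, y) = -6*y**2 - 22*y - 3; no integer root y with |y| ≤ 4.
  x = 2: f_y(2, y) = -6*y**2 - 18*y + 16; no integer root y with |y| ≤ 4.
  x = 3: f_y(3, y) = -6*y**2 - 14*y + 37; no integer root y with |y| ≤ 4.
  x = 4: f_y(4, y) = -6*y**2 - 10*y + 60; no integer root y with |y| ≤ 4.
Only singular point on the grid: (-2, -3).
Classify: substitute x = -2 + u, y = -3 + v and expand: f = -3*u**3 + u**2*v + 2*u*v**2 - 2*v**3 + v**2.
No constant or linear terms (consistent with a singular point). Quadratic part: v**2. Cubic part: -3*u**3 + u**2*v + 2*u*v**2 - 2*v**3.
The quadratic part v**2 is a perfect square, so there is a single (double) tangent line v = 0, i.e. y = -3. Restricting the cubic part to that line (v = 0) leaves -3*u**3 ≠ 0, so f is not divisible by v and the branch is v² ≈ 3*u**3 to lowest order — this is a cusp.
Classification: cusp.


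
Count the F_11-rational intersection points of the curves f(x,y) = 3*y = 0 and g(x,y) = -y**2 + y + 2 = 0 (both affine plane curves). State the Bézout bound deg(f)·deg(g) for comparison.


Common zeros: ∅; count = 0; Bézout bound = 2.

deg(f) = 1, deg(g) = 2, so Bézout bound = 2.
Scan x ∈ F_11. For each x, list the y ∈ F_11 with f(x, y) ≡ 0 and those with g(x, y) ≡ 0 (mod 11); the common zeros in that column are the intersection.
  x = 0: f ≡ 0 at y ∈ {0}; g ≡ 0 at y ∈ {2, 10}; common: ∅.
  x = 1: f ≡ 0 at y ∈ {0}; g ≡ 0 at y ∈ {2, 10}; common: ∅.
  x = 2: f ≡ 0 at y ∈ {0}; g ≡ 0 at y ∈ {2, 10}; common: ∅.
  x = 3: f ≡ 0 at y ∈ {0}; g ≡ 0 at y ∈ {2, 10}; common: ∅.
  x = 4: f ≡ 0 at y ∈ {0}; g ≡ 0 at y ∈ {2, 10}; common: ∅.
  x = 5: f ≡ 0 at y ∈ {0}; g ≡ 0 at y ∈ {2, 10}; common: ∅.
  x = 6: f ≡ 0 at y ∈ {0}; g ≡ 0 at y ∈ {2, 10}; common: ∅.
  x = 7: f ≡ 0 at y ∈ {0}; g ≡ 0 at y ∈ {2, 10}; common: ∅.
  x = 8: f ≡ 0 at y ∈ {0}; g ≡ 0 at y ∈ {2, 10}; common: ∅.
  x = 9: f ≡ 0 at y ∈ {0}; g ≡ 0 at y ∈ {2, 10}; common: ∅.
  x = 10: f ≡ 0 at y ∈ {0}; g ≡ 0 at y ∈ {2, 10}; common: ∅.
Collecting: common zeros = ∅, so the count is 0.
Comparison with the Bézout bound: 0 ≤ 2 = deg(f)·deg(g), as expected for curves with no common component (the affine F_11-count falls short of the bound because intersections may lie at infinity, over extension fields, or carry multiplicity).


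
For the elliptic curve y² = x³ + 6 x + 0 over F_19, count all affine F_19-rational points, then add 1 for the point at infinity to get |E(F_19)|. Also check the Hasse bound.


Affine points = {(0, 0), (1, 8), (1, 11), (2, 1), (2, 18), (3, 8), (3, 11), (6, 9), (6, 10), (7, 9), (7, 10), (8, 3), (8, 16), (9, 2), (9, 17), (14, 4), (14, 15), (15, 8), (15, 11)}; affine count = 19; |E(F_19)| = 20.

Discriminant check: Δ ∝ 4a³ + 27b² = 4·6³ + 27·0² = 4·216 + 27·0 ≡ 9 (mod 19). Nonzero ⇒ E is nonsingular.
For each x ∈ F_19, compute rhs = x³ + 6·x + 0 mod 19, then count y ∈ F_19 with y² ≡ rhs.
  x = 0: rhs = 0, matching y values: 0 (1 points).
  x = 1: rhs = 7, matching y values: 8, 11 (2 points).
  x = 2: rhs = 1, matching y values: 1, 18 (2 points).
  x = 3: rhs = 7, matching y values: 8, 11 (2 points).
  x = 4: rhs = 12, matching y values: none (0 points).
  x = 5: rhs = 3, matching y values: none (0 points).
  x = 6: rhs = 5, matching y values: 9, 10 (2 points).
  x = 7: rhs = 5, matching y values: 9, 10 (2 points).
  x = 8: rhs = 9, matching y values: 3, 16 (2 points).
  x = 9: rhs = 4, matching y values: 2, 17 (2 points).
  x = 10: rhs = 15, matching y values: none (0 points).
  x = 11: rhs = 10, matching y values: none (0 points).
  x = 12: rhs = 14, matching y values: none (0 points).
  x = 13: rhs = 14, matching y values: none (0 points).
  x = 14: rhs = 16, matching y values: 4, 15 (2 points).
  x = 15: rhs = 7, matching y values: 8, 11 (2 points).
  x = 16: rhs = 12, matching y values: none (0 points).
  x = 17: rhs = 18, matching y values: none (0 points).
  x = 18: rhs = 12, matching y values: none (0 points).
Total affine count: 19.
Full point count |E(F_19)| = 19 + 1 = 20.
Hasse bound: |20 − (19+1)| = |0| = 0 ≤ 2√19 ≈ 8.7178 ✓.


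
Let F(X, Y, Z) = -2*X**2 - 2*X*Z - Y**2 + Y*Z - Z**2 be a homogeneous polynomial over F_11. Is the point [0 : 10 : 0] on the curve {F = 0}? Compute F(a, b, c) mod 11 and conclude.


F(0,10,0) ≡ 10 (mod 11); P is NOT on the curve.

Evaluate F(0, 10, 0) term-by-term (mod 11).
  -2*X**2 ↦ -2·0·1·1 = 0
  -2*X*Z ↦ -2·0·1·0 = 0
  -Y**2 ↦ -1·1·100·1 = -100
  Y*Z ↦ 1·1·10·0 = 0
  -Z**2 ↦ -1·1·1·0 = 0
Sum: F(0, 10, 0) = (0) + (0) + (-100) + (0) + (0) = -100.
Reducing mod 11: -100 ≡ 10 (mod 11).
Since F(a, b, c) ≡ 10 ≠ 0 (mod 11), P does NOT lie on the curve.


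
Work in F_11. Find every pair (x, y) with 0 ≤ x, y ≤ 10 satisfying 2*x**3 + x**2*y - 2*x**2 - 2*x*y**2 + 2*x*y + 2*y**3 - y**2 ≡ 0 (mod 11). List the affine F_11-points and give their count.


Affine F_11-points: {(0, 0), (0, 6), (1, 0), (2, 4), (2, 6), (2, 9), (3, 7), (4, 4), (5, 2), (6, 10), (7, 1), (7, 6), (8, 7)}; count = 13.

For each of the 121 pairs (x, y) ∈ F_11², evaluate f(x, y) mod 11. Record the zeros.
  x = 0: [0↦0, 1↦1, 2↦1, 3↦1, 4↦2, 5↦5, 6↦0, 7↦10, 8↦3, 9↦2, 10↦8]  zeros at y ∈ {0, 6}
  x = 1: [0↦0, 1↦2, 2↦10, 3↦3, 4↦4, 5↦3, 6↦1, 7↦10, 8↦9, 9↦10, 10↦3]  zeros at y ∈ {0}
  x = 2: [0↦8, 1↦2, 2↦9, 3↦8, 4↦0, 5↦8, 6↦0, 7↦10, 8↦6, 9↦0, 10↦4]  zeros at y ∈ {4, 6, 9}
  x = 3: [0↦3, 1↦2, 2↦10, 3↦6, 4↦2, 5↦10, 6↦9, 7↦0, 8↦6, 9↦6, 10↦1]  zeros at y ∈ {7}
  x = 4: [0↦8, 1↦3, 2↦3, 3↦9, 4↦0, 5↦10, 6↦7, 7↦3, 8↦10, 9↦7, 10↦6]  zeros at y ∈ {4}
  x = 5: [0↦2, 1↦6, 2↦0, 3↦7, 4↦6, 5↦9, 6↦6, 7↦9, 8↦8, 9↦4, 10↦9]  zeros at y ∈ {2}
  x = 6: [0↦8, 1↦1, 2↦2, 3↦1, 4↦10, 5↦8, 6↦7, 7↦8, 8↦1, 9↦9, 10↦0]  zeros at y ∈ {10}
  x = 7: [0↦5, 1↦0, 2↦10, 3↦3, 4↦2, 5↦8, 6↦0, 7↦1, 8↦1, 9↦1, 10↦2]  zeros at y ∈ {1, 6}
  x = 8: [0↦5, 1↦4, 2↦3, 3↦3, 4↦5, 5↦10, 6↦8, 7↦0, 8↦9, 9↦3, 10↦5]  zeros at y ∈ {7}
  x = 9: [0↦9, 1↦3, 2↦4, 3↦2, 4↦9, 5↦4, 6↦10, 7↦6, 8↦4, 9↦5, 10↦10]  zeros at y ∈ ∅
  x = 10: [0↦7, 1↦9, 2↦3, 3↦1, 4↦4, 5↦2, 6↦7, 7↦9, 8↦9, 9↦8, 10↦7]  zeros at y ∈ ∅
Collecting zeros: affine points = {(0, 0), (0, 6), (1, 0), (2, 4), (2, 6), (2, 9), (3, 7), (4, 4), (5, 2), (6, 10), (7, 1), (7, 6), (8, 7)}.
Total count |C(F_11)_aff| = 13.


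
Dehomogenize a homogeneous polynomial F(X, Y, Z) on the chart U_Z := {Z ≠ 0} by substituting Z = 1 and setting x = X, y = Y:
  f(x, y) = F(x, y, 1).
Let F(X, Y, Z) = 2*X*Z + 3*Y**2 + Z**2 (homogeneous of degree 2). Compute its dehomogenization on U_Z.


f(x, y) = 2*x + 3*y**2 + 1

On U_Z we set Z = 1. Each monomial c·X^i·Y^j·Z^k in F becomes c·x^i·y^j·1^k = c·x^i·y^j.
Substituting Z = 1: F(X, Y, 1) = 2*x + 3*y**2 + 1.
Note: deg(f) ≤ deg(F) = 2; strict inequality happens when F is divisible by Z (lost terms).


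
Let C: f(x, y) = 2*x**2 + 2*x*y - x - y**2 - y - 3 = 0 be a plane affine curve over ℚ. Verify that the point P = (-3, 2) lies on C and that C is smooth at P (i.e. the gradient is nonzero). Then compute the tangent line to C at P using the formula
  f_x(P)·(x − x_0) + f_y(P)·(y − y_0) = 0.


Tangent line at P: -9*x - 11*y - 5 = 0.

Step 1: f(-3, 2) = 0, so P lies on C.
Step 2: partial derivatives
  f_x(x, y) = 4*x + 2*y - 1, f_y(x, y) = 2*x - 2*y - 1.
  f_x(P) = -9, f_y(P) = -11 (gradient nonzero, so P is smooth).
Step 3: tangent line at P: -9·(x − -3) + -11·(y − 2) = 0.
Expanding: -9*x - 11*y - 5 = 0.


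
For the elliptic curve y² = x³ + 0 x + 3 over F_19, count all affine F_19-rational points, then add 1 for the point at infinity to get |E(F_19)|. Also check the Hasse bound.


Affine points = {(1, 2), (1, 17), (2, 7), (2, 12), (3, 7), (3, 12), (7, 2), (7, 17), (11, 2), (11, 17), (14, 7), (14, 12)}; affine count = 12; |E(F_19)| = 13.

Discriminant check: Δ ∝ 4a³ + 27b² = 4·0³ + 27·3² = 4·0 + 27·9 ≡ 15 (mod 19). Nonzero ⇒ E is nonsingular.
For each x ∈ F_19, compute rhs = x³ + 0·x + 3 mod 19, then count y ∈ F_19 with y² ≡ rhs.
  x = 0: rhs = 3, matching y values: none (0 points).
  x = 1: rhs = 4, matching y values: 2, 17 (2 points).
  x = 2: rhs = 11, matching y values: 7, 12 (2 points).
  x = 3: rhs = 11, matching y values: 7, 12 (2 points).
  x = 4: rhs = 10, matching y values: none (0 points).
  x = 5: rhs = 14, matching y values: none (0 points).
  x = 6: rhs = 10, matching y values: none (0 points).
  x = 7: rhs = 4, matching y values: 2, 17 (2 points).
  x = 8: rhs = 2, matching y values: none (0 points).
  x = 9: rhs = 10, matching y values: none (0 points).
  x = 10: rhs = 15, matching y values: none (0 points).
  x = 11: rhs = 4, matching y values: 2, 17 (2 points).
  x = 12: rhs = 2, matching y values: none (0 points).
  x = 13: rhs = 15, matching y values: none (0 points).
  x = 14: rhs = 11, matching y values: 7, 12 (2 points).
  x = 15: rhs = 15, matching y values: none (0 points).
  x = 16: rhs = 14, matching y values: none (0 points).
  x = 17: rhs = 14, matching y values: none (0 points).
  x = 18: rhs = 2, matching y values: none (0 points).
Total affine count: 12.
Full point count |E(F_19)| = 12 + 1 = 13.
Hasse bound: |13 − (19+1)| = |-7| = 7 ≤ 2√19 ≈ 8.7178 ✓.


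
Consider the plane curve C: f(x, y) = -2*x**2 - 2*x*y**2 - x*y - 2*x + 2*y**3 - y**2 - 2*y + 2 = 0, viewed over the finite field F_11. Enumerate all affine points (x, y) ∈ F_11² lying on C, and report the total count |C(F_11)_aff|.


Affine F_11-points: {(0, 8), (1, 4), (2, 2), (2, 4), (3, 0), (3, 2), (3, 7), (4, 7), (7, 0), (7, 1), (8, 8)}; count = 11.

For each of the 121 pairs (x, y) ∈ F_11², evaluate f(x, y) mod 11. Record the zeros.
  x = 0: [0↦2, 1↦1, 2↦10, 3↦8, 4↦7, 5↦8, 6↦1, 7↦9, 8↦0, 9↦8, 10↦1]  zeros at y ∈ {8}
  x = 1: [0↦9, 1↦5, 2↦7, 3↦5, 4↦0, 5↦4, 6↦7, 7↦10, 8↦3, 9↦9, 10↦7]  zeros at y ∈ {4}
  x = 2: [0↦1, 1↦5, 2↦0, 3↦9, 4↦0, 5↦7, 6↦9, 7↦7, 8↦2, 9↦6, 10↦9]  zeros at y ∈ {2, 4}
  x = 3: [0↦0, 1↦1, 2↦0, 3↦9, 4↦7, 5↦6, 6↦7, 7↦0, 8↦8, 9↦10, 10↦7]  zeros at y ∈ {0, 2, 7}
  x = 4: [0↦6, 1↦4, 2↦7, 3↦5, 4↦10, 5↦1, 6↦1, 7↦0, 8↦10, 9↦10, 10↦1]  zeros at y ∈ {7}
  x = 5: [0↦8, 1↦3, 2↦10, 3↦8, 4↦9, 5↦3, 6↦2, 7↦7, 8↦8, 9↦6, 10↦2]  zeros at y ∈ ∅
  x = 6: [0↦6, 1↦9, 2↦9, 3↦7, 4↦4, 5↦1, 6↦10, 7↦10, 8↦2, 9↦9, 10↦10]  zeros at y ∈ ∅
  x = 7: [0↦0, 1↦0, 2↦4, 3↦2, 4↦6, 5↦6, 6↦3, 7↦9, 8↦3, 9↦8, 10↦3]  zeros at y ∈ {0, 1}
  x = 8: [0↦1, 1↦9, 2↦6, 3↦4, 4↦4, 5↦7, 6↦3, 7↦4, 8↦0, 9↦3, 10↦3]  zeros at y ∈ {8}
  x = 9: [0↦9, 1↦3, 2↦4, 3↦2, 4↦9, 5↦4, 6↦10, 7↦6, 8↦4, 9↦5, 10↦10]  zeros at y ∈ ∅
  x = 10: [0↦2, 1↦4, 2↦9, 3↦7, 4↦10, 5↦8, 6↦2, 7↦4, 8↦4, 9↦3, 10↦2]  zeros at y ∈ ∅
Collecting zeros: affine points = {(0, 8), (1, 4), (2, 2), (2, 4), (3, 0), (3, 2), (3, 7), (4, 7), (7, 0), (7, 1), (8, 8)}.
Total count |C(F_11)_aff| = 11.


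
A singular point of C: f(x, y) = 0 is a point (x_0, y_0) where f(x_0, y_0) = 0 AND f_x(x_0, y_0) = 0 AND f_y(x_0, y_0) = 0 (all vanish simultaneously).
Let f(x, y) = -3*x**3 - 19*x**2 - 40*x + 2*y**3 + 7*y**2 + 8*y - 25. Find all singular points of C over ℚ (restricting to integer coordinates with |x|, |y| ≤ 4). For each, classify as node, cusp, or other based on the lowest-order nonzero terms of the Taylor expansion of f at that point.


Singular points: {(-2, -1)}; classification: node.

Compute partial derivatives:
  f_x = -9*x**2 - 38*x - 40.
  f_y = 6*y**2 + 14*y + 8.
Scan x_0 ∈ {−4, ..., 4}. For each x_0, f_y(x_0, y) is a polynomial in y; find its integer roots y ∈ {−4, ..., 4}, then test f_x and f at those candidates.
  x = -4: f_y(-4, y) = 6*y**2 + 14*y + 8; vanishes at y ∈ {-1}. (-4, -1): f_x = -32 ≠ 0.
  x = -3: f_y(-3, y) = 6*y**2 + 14*y + 8; vanishes at y ∈ {-1}. (-3, -1): f_x = -7 ≠ 0.
  x = -2: f_y(-2, y) = 6*y**2 + 14*y + 8; vanishes at y ∈ {-1}. (-2, -1): f_x = 0, f = 0 — SINGULAR.
  x = -1: f_y(-1, y) = 6*y**2 + 14*y + 8; vanishes at y ∈ {-1}. (-1, -1): f_x = -11 ≠ 0.
  x = 0: f_y(0, y) = 6*y**2 + 14*y + 8; vanishes at y ∈ {-1}. (0, -1): f_x = -40 ≠ 0.
  x = 1: f_y(1, y) = 6*y**2 + 14*y + 8; vanishes at y ∈ {-1}. (1, -1): f_x = -87 ≠ 0.
  x = 2: f_y(2, y) = 6*y**2 + 14*y + 8; vanishes at y ∈ {-1}. (2, -1): f_x = -152 ≠ 0.
  x = 3: f_y(3, y) = 6*y**2 + 14*y + 8; vanishes at y ∈ {-1}. (3, -1): f_x = -235 ≠ 0.
  x = 4: f_y(4, y) = 6*y**2 + 14*y + 8; vanishes at y ∈ {-1}. (4, -1): f_x = -336 ≠ 0.
Only singular point on the grid: (-2, -1).
Classify: substitute x = -2 + u, y = -1 + v and expand: f = -3*u**3 - u**2 + 2*v**3 + v**2.
No constant or linear terms (consistent with a singular point). Quadratic part: -u**2 + v**2. Cubic part: -3*u**3 + 2*v**3.
The quadratic part v**2 - u**2 = (v − u)(v + u) splits into two distinct linear factors, so there are two distinct tangent lines y − -1 = ±(x − -2) — this is a node (ordinary double point).
Classification: node.


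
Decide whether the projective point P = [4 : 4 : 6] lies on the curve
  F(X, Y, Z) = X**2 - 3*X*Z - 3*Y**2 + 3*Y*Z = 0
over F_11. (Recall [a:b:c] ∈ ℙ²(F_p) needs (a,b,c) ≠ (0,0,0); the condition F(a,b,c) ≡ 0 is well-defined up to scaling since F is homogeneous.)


F(4,4,6) ≡ 1 (mod 11); P is NOT on the curve.

Evaluate F(4, 4, 6) term-by-term (mod 11).
  X**2 ↦ 1·16·1·1 = 16
  -3*X*Z ↦ -3·4·1·6 = -72
  -3*Y**2 ↦ -3·1·16·1 = -48
  3*Y*Z ↦ 3·1·4·6 = 72
Sum: F(4, 4, 6) = (16) + (-72) + (-48) + (72) = -32.
Reducing mod 11: -32 ≡ 1 (mod 11).
Since F(a, b, c) ≡ 1 ≠ 0 (mod 11), P does NOT lie on the curve.


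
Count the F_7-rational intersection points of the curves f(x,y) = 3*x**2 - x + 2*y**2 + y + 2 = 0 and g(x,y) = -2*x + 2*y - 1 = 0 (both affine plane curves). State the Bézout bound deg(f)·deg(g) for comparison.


Common zeros: {(4, 1)}; count = 1; Bézout bound = 2.

deg(f) = 2, deg(g) = 1, so Bézout bound = 2.
Scan x ∈ F_7. For each x, list the y ∈ F_7 with f(x, y) ≡ 0 and those with g(x, y) ≡ 0 (mod 7); the common zeros in that column are the intersection.
  x = 0: f ≡ 0 at y ∈ ∅; g ≡ 0 at y ∈ {4}; common: ∅.
  x = 1: f ≡ 0 at y ∈ {1, 2}; g ≡ 0 at y ∈ {5}; common: ∅.
  x = 2: f ≡ 0 at y ∈ ∅; g ≡ 0 at y ∈ {6}; common: ∅.
  x = 3: f ≡ 0 at y ∈ ∅; g ≡ 0 at y ∈ {0}; common: ∅.
  x = 4: f ≡ 0 at y ∈ {1, 2}; g ≡ 0 at y ∈ {1}; common: {1}.
  x = 5: f ≡ 0 at y ∈ ∅; g ≡ 0 at y ∈ {2}; common: ∅.
  x = 6: f ≡ 0 at y ∈ {4, 6}; g ≡ 0 at y ∈ {3}; common: ∅.
Collecting: common zeros = {(4, 1)}, so the count is 1.
Comparison with the Bézout bound: 1 ≤ 2 = deg(f)·deg(g), as expected for curves with no common component (the affine F_7-count falls short of the bound because intersections may lie at infinity, over extension fields, or carry multiplicity).


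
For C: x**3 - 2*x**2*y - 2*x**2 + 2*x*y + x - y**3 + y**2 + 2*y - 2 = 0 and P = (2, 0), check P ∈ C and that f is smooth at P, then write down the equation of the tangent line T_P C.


Tangent line at P: 5*x - 2*y - 10 = 0.

Step 1: f(2, 0) = 0, so P lies on C.
Step 2: partial derivatives
  f_x(x, y) = 3*x**2 - 4*x*y - 4*x + 2*y + 1, f_y(x, y) = -2*x**2 + 2*x - 3*y**2 + 2*y + 2.
  f_x(P) = 5, f_y(P) = -2 (gradient nonzero, so P is smooth).
Step 3: tangent line at P: 5·(x − 2) + -2·(y − 0) = 0.
Expanding: 5*x - 2*y - 10 = 0.


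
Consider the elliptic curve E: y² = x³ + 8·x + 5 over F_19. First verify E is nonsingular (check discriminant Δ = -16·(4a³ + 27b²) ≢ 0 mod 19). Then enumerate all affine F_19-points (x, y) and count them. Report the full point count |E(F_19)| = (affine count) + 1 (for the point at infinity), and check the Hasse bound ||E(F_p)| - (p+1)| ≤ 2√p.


Affine points = {(0, 9), (0, 10), (4, 5), (4, 14), (7, 9), (7, 10), (8, 7), (8, 12), (12, 9), (12, 10), (13, 8), (13, 11), (14, 7), (14, 12), (15, 2), (15, 17), (16, 7), (16, 12), (17, 0)}; affine count = 19; |E(F_19)| = 20.

Discriminant check: Δ ∝ 4a³ + 27b² = 4·8³ + 27·5² = 4·512 + 27·25 ≡ 6 (mod 19). Nonzero ⇒ E is nonsingular.
For each x ∈ F_19, compute rhs = x³ + 8·x + 5 mod 19, then count y ∈ F_19 with y² ≡ rhs.
  x = 0: rhs = 5, matching y values: 9, 10 (2 points).
  x = 1: rhs = 14, matching y values: none (0 points).
  x = 2: rhs = 10, matching y values: none (0 points).
  x = 3: rhs = 18, matching y values: none (0 points).
  x = 4: rhs = 6, matching y values: 5, 14 (2 points).
  x = 5: rhs = 18, matching y values: none (0 points).
  x = 6: rhs = 3, matching y values: none (0 points).
  x = 7: rhs = 5, matching y values: 9, 10 (2 points).
  x = 8: rhs = 11, matching y values: 7, 12 (2 points).
  x = 9: rhs = 8, matching y values: none (0 points).
  x = 10: rhs = 2, matching y values: none (0 points).
  x = 11: rhs = 18, matching y values: none (0 points).
  x = 12: rhs = 5, matching y values: 9, 10 (2 points).
  x = 13: rhs = 7, matching y values: 8, 11 (2 points).
  x = 14: rhs = 11, matching y values: 7, 12 (2 points).
  x = 15: rhs = 4, matching y values: 2, 17 (2 points).
  x = 16: rhs = 11, matching y values: 7, 12 (2 points).
  x = 17: rhs = 0, matching y values: 0 (1 points).
  x = 18: rhs = 15, matching y values: none (0 points).
Total affine count: 19.
Full point count |E(F_19)| = 19 + 1 = 20.
Hasse bound: |20 − (19+1)| = |0| = 0 ≤ 2√19 ≈ 8.7178 ✓.


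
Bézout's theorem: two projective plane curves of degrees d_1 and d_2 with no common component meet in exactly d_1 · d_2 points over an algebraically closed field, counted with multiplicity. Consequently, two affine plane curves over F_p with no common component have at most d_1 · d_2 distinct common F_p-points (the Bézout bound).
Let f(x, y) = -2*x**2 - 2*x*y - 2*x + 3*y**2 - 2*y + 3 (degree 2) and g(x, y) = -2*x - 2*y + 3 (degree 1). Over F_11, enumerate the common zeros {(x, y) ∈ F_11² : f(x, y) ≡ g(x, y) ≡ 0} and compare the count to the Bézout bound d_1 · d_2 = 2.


Common zeros: ∅; count = 0; Bézout bound = 2.

deg(f) = 2, deg(g) = 1, so Bézout bound = 2.
Scan x ∈ F_11. For each x, list the y ∈ F_11 with f(x, y) ≡ 0 and those with g(x, y) ≡ 0 (mod 11); the common zeros in that column are the intersection.
  x = 0: f ≡ 0 at y ∈ {2, 6}; g ≡ 0 at y ∈ {7}; common: ∅.
  x = 1: f ≡ 0 at y ∈ ∅; g ≡ 0 at y ∈ {6}; common: ∅.
  x = 2: f ≡ 0 at y ∈ {3, 10}; g ≡ 0 at y ∈ {5}; common: ∅.
  x = 3: f ≡ 0 at y ∈ ∅; g ≡ 0 at y ∈ {4}; common: ∅.
  x = 4: f ≡ 0 at y ∈ {1, 6}; g ≡ 0 at y ∈ {3}; common: ∅.
  x = 5: f ≡ 0 at y ∈ {1, 3}; g ≡ 0 at y ∈ {2}; common: ∅.
  x = 6: f ≡ 0 at y ∈ ∅; g ≡ 0 at y ∈ {1}; common: ∅.
  x = 7: f ≡ 0 at y ∈ ∅; g ≡ 0 at y ∈ {0}; common: ∅.
  x = 8: f ≡ 0 at y ∈ {2, 4}; g ≡ 0 at y ∈ {10}; common: ∅.
  x = 9: f ≡ 0 at y ∈ {4, 10}; g ≡ 0 at y ∈ {9}; common: ∅.
  x = 10: f ≡ 0 at y ∈ ∅; g ≡ 0 at y ∈ {8}; common: ∅.
Collecting: common zeros = ∅, so the count is 0.
Comparison with the Bézout bound: 0 ≤ 2 = deg(f)·deg(g), as expected for curves with no common component (the affine F_11-count falls short of the bound because intersections may lie at infinity, over extension fields, or carry multiplicity).


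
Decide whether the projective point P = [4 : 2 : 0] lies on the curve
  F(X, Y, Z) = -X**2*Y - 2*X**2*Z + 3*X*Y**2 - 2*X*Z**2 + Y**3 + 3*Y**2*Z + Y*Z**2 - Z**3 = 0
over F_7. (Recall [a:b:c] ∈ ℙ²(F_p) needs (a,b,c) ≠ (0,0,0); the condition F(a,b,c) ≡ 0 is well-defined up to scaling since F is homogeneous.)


F(4,2,0) ≡ 3 (mod 7); P is NOT on the curve.

Evaluate F(4, 2, 0) term-by-term (mod 7).
  -X**2*Y ↦ -1·16·2·1 = -32
  -2*X**2*Z ↦ -2·16·1·0 = 0
  3*X*Y**2 ↦ 3·4·4·1 = 48
  -2*X*Z**2 ↦ -2·4·1·0 = 0
  Y**3 ↦ 1·1·8·1 = 8
  3*Y**2*Z ↦ 3·1·4·0 = 0
  Y*Z**2 ↦ 1·1·2·0 = 0
  -Z**3 ↦ -1·1·1·0 = 0
Sum: F(4, 2, 0) = (-32) + (0) + (48) + (0) + (8) + (0) + (0) + (0) = 24.
Reducing mod 7: 24 ≡ 3 (mod 7).
Since F(a, b, c) ≡ 3 ≠ 0 (mod 7), P does NOT lie on the curve.


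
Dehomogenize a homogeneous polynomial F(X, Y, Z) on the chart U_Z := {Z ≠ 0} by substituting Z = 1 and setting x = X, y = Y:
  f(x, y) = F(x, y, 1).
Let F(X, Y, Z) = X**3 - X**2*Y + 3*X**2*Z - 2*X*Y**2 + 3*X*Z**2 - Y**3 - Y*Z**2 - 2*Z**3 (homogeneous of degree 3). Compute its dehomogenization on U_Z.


f(x, y) = x**3 - x**2*y + 3*x**2 - 2*x*y**2 + 3*x - y**3 - y - 2

On U_Z we set Z = 1. Each monomial c·X^i·Y^j·Z^k in F becomes c·x^i·y^j·1^k = c·x^i·y^j.
Substituting Z = 1: F(X, Y, 1) = x**3 - x**2*y + 3*x**2 - 2*x*y**2 + 3*x - y**3 - y - 2.
Note: deg(f) ≤ deg(F) = 3; strict inequality happens when F is divisible by Z (lost terms).


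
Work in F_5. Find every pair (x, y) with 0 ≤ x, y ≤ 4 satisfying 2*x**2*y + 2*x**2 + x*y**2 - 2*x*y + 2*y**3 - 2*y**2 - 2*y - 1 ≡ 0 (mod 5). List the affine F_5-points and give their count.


Affine F_5-points: {(1, 1), (1, 3), (1, 4), (3, 1), (3, 3)}; count = 5.

For each of the 25 pairs (x, y) ∈ F_5², evaluate f(x, y) mod 5. Record the zeros.
  x = 0: [0↦4, 1↦2, 2↦3, 3↦4, 4↦2]  zeros at y ∈ ∅
  x = 1: [0↦1, 1↦0, 2↦4, 3↦0, 4↦0]  zeros at y ∈ {1, 3, 4}
  x = 2: [0↦2, 1↦1, 2↦2, 3↦2, 4↦3]  zeros at y ∈ ∅
  x = 3: [0↦2, 1↦0, 2↦2, 3↦0, 4↦1]  zeros at y ∈ {1, 3}
  x = 4: [0↦1, 1↦2, 2↦4, 3↦4, 4↦4]  zeros at y ∈ ∅
Collecting zeros: affine points = {(1, 1), (1, 3), (1, 4), (3, 1), (3, 3)}.
Total count |C(F_5)_aff| = 5.


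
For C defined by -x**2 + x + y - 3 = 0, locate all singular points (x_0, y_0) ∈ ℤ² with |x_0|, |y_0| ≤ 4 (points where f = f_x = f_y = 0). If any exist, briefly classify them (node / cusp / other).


No singular points in the scanned grid; C is smooth there.

Compute partial derivatives:
  f_x = 1 - 2*x.
  f_y = 1.
f_y = 1 is a nonzero constant, so f_y never vanishes: no point (x, y) can satisfy f = f_x = f_y = 0. In particular no (x, y) ∈ {−4, ..., 4}² is singular; the curve is smooth.


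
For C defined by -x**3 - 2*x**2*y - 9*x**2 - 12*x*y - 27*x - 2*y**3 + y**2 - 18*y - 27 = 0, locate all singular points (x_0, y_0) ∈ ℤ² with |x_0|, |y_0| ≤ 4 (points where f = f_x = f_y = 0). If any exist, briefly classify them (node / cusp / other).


Singular points: {(-3, 0)}; classification: cusp.

Compute partial derivatives:
  f_x = -3*x**2 - 4*x*y - 18*x - 12*y - 27.
  f_y = -2*x**2 - 12*x - 6*y**2 + 2*y - 18.
Scan x_0 ∈ {−4, ..., 4}. For each x_0, f_y(x_0, y) is a polynomial in y; find its integer roots y ∈ {−4, ..., 4}, then test f_x and f at those candidates.
  x = -4: f_y(-4, y) = -6*y**2 + 2*y - 2; no integer root y with |y| ≤ 4.
  x = -3: f_y(-3, y) = -6*y**2 + 2*y; vanishes at y ∈ {0}. (-3, 0): f_x = 0, f = 0 — SINGULAR.
  x = -2: f_y(-2, y) = -6*y**2 + 2*y - 2; no integer root y with |y| ≤ 4.
  x = -1: f_y(-1, y) = -6*y**2 + 2*y - 8; no integer root y with |y| ≤ 4.
  x = 0: f_y(0, y) = -6*y**2 + 2*y - 18; no integer root y with |y| ≤ 4.
  x = 1: f_y(1, y) = -6*y**2 + 2*y - 32; no integer root y with |y| ≤ 4.
  x = 2: f_y(2, y) = -6*y**2 + 2*y - 50; no integer root y with |y| ≤ 4.
  x = 3: f_y(3, y) = -6*y**2 + 2*y - 72; no integer root y with |y| ≤ 4.
  x = 4: f_y(4, y) = -6*y**2 + 2*y - 98; no integer root y with |y| ≤ 4.
Only singular point on the grid: (-3, 0).
Classify: substitute x = -3 + u, y = 0 + v and expand: f = -u**3 - 2*u**2*v - 2*v**3 + v**2.
No constant or linear terms (consistent with a singular point). Quadratic part: v**2. Cubic part: -u**3 - 2*u**2*v - 2*v**3.
The quadratic part v**2 is a perfect square, so there is a single (double) tangent line v = 0, i.e. y = 0. Restricting the cubic part to that line (v = 0) leaves -u**3 ≠ 0, so f is not divisible by v and the branch is v² ≈ u**3 to lowest order — this is a cusp.
Classification: cusp.
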